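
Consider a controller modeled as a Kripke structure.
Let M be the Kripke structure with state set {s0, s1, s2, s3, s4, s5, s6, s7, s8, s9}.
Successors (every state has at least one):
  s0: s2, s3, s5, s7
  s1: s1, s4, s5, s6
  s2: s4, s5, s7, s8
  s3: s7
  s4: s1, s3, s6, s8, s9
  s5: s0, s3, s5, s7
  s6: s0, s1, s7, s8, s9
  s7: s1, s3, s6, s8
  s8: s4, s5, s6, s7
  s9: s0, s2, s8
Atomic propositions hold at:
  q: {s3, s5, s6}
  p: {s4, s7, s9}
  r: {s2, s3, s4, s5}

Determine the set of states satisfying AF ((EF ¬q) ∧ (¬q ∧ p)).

Sat(¬q) = {s0, s1, s2, s4, s7, s8, s9}
EF ¬q: least fixpoint, start Z0 = {s0, s1, s2, s4, s7, s8, s9}, add states with some successor in Z. Z1 = {s0, s1, s2, s3, s4, s5, s6, s7, s8, s9}; fixed.
Sat(EF ¬q) = {s0, s1, s2, s3, s4, s5, s6, s7, s8, s9}
Sat(¬q ∧ p) = {s4, s7, s9}
Sat((EF ¬q) ∧ (¬q ∧ p)) = {s4, s7, s9}
AF ((EF ¬q) ∧ (¬q ∧ p)): least fixpoint, start Z0 = {s4, s7, s9}, add states with every successor in Z. Z1 = {s3, s4, s7, s9}; fixed.
Sat(AF ((EF ¬q) ∧ (¬q ∧ p))) = {s3, s4, s7, s9}

{s3, s4, s7, s9}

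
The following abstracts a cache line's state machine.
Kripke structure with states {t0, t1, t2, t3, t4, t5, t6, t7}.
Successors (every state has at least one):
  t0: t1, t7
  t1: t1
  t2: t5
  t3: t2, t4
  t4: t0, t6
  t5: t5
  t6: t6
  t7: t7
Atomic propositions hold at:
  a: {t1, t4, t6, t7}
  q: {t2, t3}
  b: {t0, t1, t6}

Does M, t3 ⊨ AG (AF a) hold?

No

AF a: least fixpoint, start Z0 = {t1, t4, t6, t7}, add states with every successor in Z. Z1 = {t0, t1, t4, t6, t7}; fixed.
Sat(AF a) = {t0, t1, t4, t6, t7}
AG (AF a): greatest fixpoint, start Z0 = {t0, t1, t4, t6, t7}, keep only states in Sat with every successor in Z. Already a fixed point.
Sat(AG (AF a)) = {t0, t1, t4, t6, t7}
t3 ∉ Sat(AG (AF a)) = {t0, t1, t4, t6, t7}, so the formula does not hold at t3.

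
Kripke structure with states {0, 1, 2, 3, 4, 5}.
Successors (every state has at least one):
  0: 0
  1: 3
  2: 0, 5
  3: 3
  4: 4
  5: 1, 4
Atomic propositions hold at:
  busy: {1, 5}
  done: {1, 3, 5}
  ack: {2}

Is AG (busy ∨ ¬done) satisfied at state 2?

Sat(¬done) = {0, 2, 4}
Sat(busy ∨ ¬done) = {0, 1, 2, 4, 5}
AG (busy ∨ ¬done): greatest fixpoint, start Z0 = {0, 1, 2, 4, 5}, keep only states in Sat with every successor in Z. Z1 = {0, 2, 4, 5}; Z2 = {0, 2, 4}; Z3 = {0, 4}; fixed.
Sat(AG (busy ∨ ¬done)) = {0, 4}
2 ∉ Sat(AG (busy ∨ ¬done)) = {0, 4}, so the formula does not hold at 2.

No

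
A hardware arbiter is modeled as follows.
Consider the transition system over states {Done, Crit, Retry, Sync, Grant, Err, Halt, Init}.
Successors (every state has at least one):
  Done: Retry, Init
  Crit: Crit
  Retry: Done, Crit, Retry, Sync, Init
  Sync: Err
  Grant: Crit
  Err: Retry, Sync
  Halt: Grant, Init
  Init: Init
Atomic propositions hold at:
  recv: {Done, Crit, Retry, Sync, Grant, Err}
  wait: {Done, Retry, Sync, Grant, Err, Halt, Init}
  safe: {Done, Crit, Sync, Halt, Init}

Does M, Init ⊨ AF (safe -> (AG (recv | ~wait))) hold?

No

Sat(~wait) = {Crit}
Sat(recv | ~wait) = {Done, Crit, Retry, Sync, Grant, Err}
AG (recv | ~wait): greatest fixpoint, start Z0 = {Done, Crit, Retry, Sync, Grant, Err}, keep only states in Sat with every successor in Z. Z1 = {Crit, Sync, Grant, Err}; Z2 = {Crit, Sync, Grant}; Z3 = {Crit, Grant}; fixed.
Sat(AG (recv | ~wait)) = {Crit, Grant}
Sat(safe -> (AG (recv | ~wait))) = {Crit, Retry, Grant, Err}
AF (safe -> (AG (recv | ~wait))): least fixpoint, start Z0 = {Crit, Retry, Grant, Err}, add states with every successor in Z. Z1 = {Crit, Retry, Sync, Grant, Err}; fixed.
Sat(AF (safe -> (AG (recv | ~wait)))) = {Crit, Retry, Sync, Grant, Err}
Init ∉ Sat(AF (safe -> (AG (recv | ~wait)))) = {Crit, Retry, Sync, Grant, Err}, so the formula does not hold at Init.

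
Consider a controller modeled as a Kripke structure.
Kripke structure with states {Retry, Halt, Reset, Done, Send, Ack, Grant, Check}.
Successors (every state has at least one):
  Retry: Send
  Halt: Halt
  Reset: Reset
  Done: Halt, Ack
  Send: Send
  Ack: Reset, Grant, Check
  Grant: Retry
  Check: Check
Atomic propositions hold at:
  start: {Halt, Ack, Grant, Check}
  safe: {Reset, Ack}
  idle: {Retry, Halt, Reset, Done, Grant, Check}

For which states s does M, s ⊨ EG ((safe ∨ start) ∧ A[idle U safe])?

{Reset, Ack}

Sat(safe ∨ start) = {Halt, Reset, Ack, Grant, Check}
A[idle U safe]: least fixpoint, start Z0 = Sat(safe) = {Reset, Ack}, add states in Sat(idle) with every successor in Z. Already a fixed point.
Sat(A[idle U safe]) = {Reset, Ack}
Sat((safe ∨ start) ∧ A[idle U safe]) = {Reset, Ack}
EG ((safe ∨ start) ∧ A[idle U safe]): greatest fixpoint, start Z0 = {Reset, Ack}, keep only states in Sat with some successor in Z. Already a fixed point.
Sat(EG ((safe ∨ start) ∧ A[idle U safe])) = {Reset, Ack}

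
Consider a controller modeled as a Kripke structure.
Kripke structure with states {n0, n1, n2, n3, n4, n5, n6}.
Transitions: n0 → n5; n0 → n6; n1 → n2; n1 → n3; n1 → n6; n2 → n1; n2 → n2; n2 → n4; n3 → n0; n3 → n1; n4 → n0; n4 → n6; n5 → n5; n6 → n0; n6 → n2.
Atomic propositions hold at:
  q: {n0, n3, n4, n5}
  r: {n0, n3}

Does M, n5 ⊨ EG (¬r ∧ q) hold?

Sat(¬r) = {n1, n2, n4, n5, n6}
Sat(¬r ∧ q) = {n4, n5}
EG (¬r ∧ q): greatest fixpoint, start Z0 = {n4, n5}, keep only states in Sat with some successor in Z. Z1 = {n5}; fixed.
Sat(EG (¬r ∧ q)) = {n5}
n5 ∈ Sat(EG (¬r ∧ q)) = {n5}, so the formula holds at n5.

Yes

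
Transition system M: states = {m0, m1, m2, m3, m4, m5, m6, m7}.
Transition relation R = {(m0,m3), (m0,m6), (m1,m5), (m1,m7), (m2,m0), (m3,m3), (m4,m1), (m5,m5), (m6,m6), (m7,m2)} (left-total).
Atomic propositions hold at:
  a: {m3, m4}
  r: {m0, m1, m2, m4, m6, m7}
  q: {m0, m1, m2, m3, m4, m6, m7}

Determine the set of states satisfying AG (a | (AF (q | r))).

Sat(q | r) = {m0, m1, m2, m3, m4, m6, m7}
AF (q | r): least fixpoint, start Z0 = {m0, m1, m2, m3, m4, m6, m7}, add states with every successor in Z. Already a fixed point.
Sat(AF (q | r)) = {m0, m1, m2, m3, m4, m6, m7}
Sat(a | (AF (q | r))) = {m0, m1, m2, m3, m4, m6, m7}
AG (a | (AF (q | r))): greatest fixpoint, start Z0 = {m0, m1, m2, m3, m4, m6, m7}, keep only states in Sat with every successor in Z. Z1 = {m0, m2, m3, m4, m6, m7}; Z2 = {m0, m2, m3, m6, m7}; fixed.
Sat(AG (a | (AF (q | r)))) = {m0, m2, m3, m6, m7}

{m0, m2, m3, m6, m7}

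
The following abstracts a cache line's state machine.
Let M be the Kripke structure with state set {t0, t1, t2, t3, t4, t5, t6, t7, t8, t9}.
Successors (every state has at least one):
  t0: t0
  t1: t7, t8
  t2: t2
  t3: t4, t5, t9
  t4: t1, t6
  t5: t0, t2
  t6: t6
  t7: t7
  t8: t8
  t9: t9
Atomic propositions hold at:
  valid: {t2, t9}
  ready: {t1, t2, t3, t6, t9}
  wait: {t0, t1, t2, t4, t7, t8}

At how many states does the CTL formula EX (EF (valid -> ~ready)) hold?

8

Sat(~ready) = {t0, t4, t5, t7, t8}
Sat(valid -> ~ready) = {t0, t1, t3, t4, t5, t6, t7, t8}
EF (valid -> ~ready): least fixpoint, start Z0 = {t0, t1, t3, t4, t5, t6, t7, t8}, add states with some successor in Z. Already a fixed point.
Sat(EF (valid -> ~ready)) = {t0, t1, t3, t4, t5, t6, t7, t8}
Sat(EX (EF (valid -> ~ready))) = {s : some successor in {t0, t1, t3, t4, t5, t6, t7, t8}} = {t0, t1, t3, t4, t5, t6, t7, t8}
|Sat(EX (EF (valid -> ~ready)))| = |{t0, t1, t3, t4, t5, t6, t7, t8}| = 8.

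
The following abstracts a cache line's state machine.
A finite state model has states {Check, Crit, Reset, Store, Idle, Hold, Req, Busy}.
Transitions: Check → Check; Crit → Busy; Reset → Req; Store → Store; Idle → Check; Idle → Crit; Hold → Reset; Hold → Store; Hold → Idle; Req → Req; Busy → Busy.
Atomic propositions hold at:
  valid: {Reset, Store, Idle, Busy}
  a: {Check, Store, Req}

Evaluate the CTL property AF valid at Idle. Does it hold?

Yes

AF valid: least fixpoint, start Z0 = {Reset, Store, Idle, Busy}, add states with every successor in Z. Z1 = {Crit, Reset, Store, Idle, Hold, Busy}; fixed.
Sat(AF valid) = {Crit, Reset, Store, Idle, Hold, Busy}
Idle ∈ Sat(AF valid) = {Crit, Reset, Store, Idle, Hold, Busy}, so the formula holds at Idle.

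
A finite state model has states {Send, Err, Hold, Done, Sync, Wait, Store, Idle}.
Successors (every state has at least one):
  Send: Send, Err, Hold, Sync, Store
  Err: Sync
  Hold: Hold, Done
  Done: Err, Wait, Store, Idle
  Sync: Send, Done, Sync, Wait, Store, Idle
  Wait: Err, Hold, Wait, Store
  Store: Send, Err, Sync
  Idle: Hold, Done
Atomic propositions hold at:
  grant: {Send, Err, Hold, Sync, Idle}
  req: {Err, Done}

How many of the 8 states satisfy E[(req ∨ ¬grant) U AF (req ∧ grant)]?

4

Sat(¬grant) = {Done, Wait, Store}
Sat(req ∨ ¬grant) = {Err, Done, Wait, Store}
Sat(req ∧ grant) = {Err}
AF (req ∧ grant): least fixpoint, start Z0 = {Err}, add states with every successor in Z. Already a fixed point.
Sat(AF (req ∧ grant)) = {Err}
E[(req ∨ ¬grant) U AF (req ∧ grant)]: least fixpoint, start Z0 = Sat(AF (req ∧ grant)) = {Err}, add states in Sat(req ∨ ¬grant) with some successor in Z. Z1 = {Err, Done, Wait, Store}; fixed.
Sat(E[(req ∨ ¬grant) U AF (req ∧ grant)]) = {Err, Done, Wait, Store}
|Sat(E[(req ∨ ¬grant) U AF (req ∧ grant)])| = |{Err, Done, Wait, Store}| = 4.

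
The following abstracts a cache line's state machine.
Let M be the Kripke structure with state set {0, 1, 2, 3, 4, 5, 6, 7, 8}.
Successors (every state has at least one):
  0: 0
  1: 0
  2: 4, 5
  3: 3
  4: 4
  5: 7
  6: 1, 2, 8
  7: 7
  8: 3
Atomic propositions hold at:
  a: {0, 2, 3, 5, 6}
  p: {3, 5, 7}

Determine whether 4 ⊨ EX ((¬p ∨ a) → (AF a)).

No

Sat(¬p) = {0, 1, 2, 4, 6, 8}
Sat(¬p ∨ a) = {0, 1, 2, 3, 4, 5, 6, 8}
AF a: least fixpoint, start Z0 = {0, 2, 3, 5, 6}, add states with every successor in Z. Z1 = {0, 1, 2, 3, 5, 6, 8}; fixed.
Sat(AF a) = {0, 1, 2, 3, 5, 6, 8}
Sat((¬p ∨ a) → (AF a)) = {0, 1, 2, 3, 5, 6, 7, 8}
Sat(EX ((¬p ∨ a) → (AF a))) = {s : some successor in {0, 1, 2, 3, 5, 6, 7, 8}} = {0, 1, 2, 3, 5, 6, 7, 8}
4 ∉ Sat(EX ((¬p ∨ a) → (AF a))) = {0, 1, 2, 3, 5, 6, 7, 8}, so the formula does not hold at 4.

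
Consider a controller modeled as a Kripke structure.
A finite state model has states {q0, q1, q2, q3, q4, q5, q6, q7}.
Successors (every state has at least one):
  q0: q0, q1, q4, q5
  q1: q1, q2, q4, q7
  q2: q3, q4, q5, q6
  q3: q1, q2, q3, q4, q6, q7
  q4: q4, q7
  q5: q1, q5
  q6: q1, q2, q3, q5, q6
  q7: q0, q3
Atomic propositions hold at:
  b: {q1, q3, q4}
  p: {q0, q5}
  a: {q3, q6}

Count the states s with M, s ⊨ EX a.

Sat(EX a) = {s : some successor in {q3, q6}} = {q2, q3, q6, q7}
|Sat(EX a)| = |{q2, q3, q6, q7}| = 4.

4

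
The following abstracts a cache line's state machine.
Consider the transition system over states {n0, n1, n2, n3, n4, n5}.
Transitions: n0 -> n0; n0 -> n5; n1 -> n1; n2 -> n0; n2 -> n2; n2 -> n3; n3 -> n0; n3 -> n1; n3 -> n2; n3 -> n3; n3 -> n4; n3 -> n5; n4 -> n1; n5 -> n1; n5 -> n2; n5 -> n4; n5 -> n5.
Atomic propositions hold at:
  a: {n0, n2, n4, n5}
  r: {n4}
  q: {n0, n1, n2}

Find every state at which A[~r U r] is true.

Sat(~r) = {n0, n1, n2, n3, n5}
A[~r U r]: least fixpoint, start Z0 = Sat(r) = {n4}, add states in Sat(~r) with every successor in Z. Already a fixed point.
Sat(A[~r U r]) = {n4}

{n4}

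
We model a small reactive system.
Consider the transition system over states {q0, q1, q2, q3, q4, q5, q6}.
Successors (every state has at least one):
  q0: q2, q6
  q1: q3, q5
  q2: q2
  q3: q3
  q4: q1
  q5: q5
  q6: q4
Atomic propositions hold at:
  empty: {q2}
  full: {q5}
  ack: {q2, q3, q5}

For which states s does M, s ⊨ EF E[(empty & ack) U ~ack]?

Sat(empty & ack) = {q2}
Sat(~ack) = {q0, q1, q4, q6}
E[(empty & ack) U ~ack]: least fixpoint, start Z0 = Sat(~ack) = {q0, q1, q4, q6}, add states in Sat(empty & ack) with some successor in Z. Already a fixed point.
Sat(E[(empty & ack) U ~ack]) = {q0, q1, q4, q6}
EF E[(empty & ack) U ~ack]: least fixpoint, start Z0 = {q0, q1, q4, q6}, add states with some successor in Z. Already a fixed point.
Sat(EF E[(empty & ack) U ~ack]) = {q0, q1, q4, q6}

{q0, q1, q4, q6}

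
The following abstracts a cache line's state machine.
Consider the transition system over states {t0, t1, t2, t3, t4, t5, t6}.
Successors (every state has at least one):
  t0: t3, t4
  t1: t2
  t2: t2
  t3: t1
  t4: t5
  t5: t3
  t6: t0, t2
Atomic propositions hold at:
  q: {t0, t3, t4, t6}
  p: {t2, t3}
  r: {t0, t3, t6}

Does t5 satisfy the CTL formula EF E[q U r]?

Yes

E[q U r]: least fixpoint, start Z0 = Sat(r) = {t0, t3, t6}, add states in Sat(q) with some successor in Z. Already a fixed point.
Sat(E[q U r]) = {t0, t3, t6}
EF E[q U r]: least fixpoint, start Z0 = {t0, t3, t6}, add states with some successor in Z. Z1 = {t0, t3, t5, t6}; Z2 = {t0, t3, t4, t5, t6}; fixed.
Sat(EF E[q U r]) = {t0, t3, t4, t5, t6}
t5 ∈ Sat(EF E[q U r]) = {t0, t3, t4, t5, t6}, so the formula holds at t5.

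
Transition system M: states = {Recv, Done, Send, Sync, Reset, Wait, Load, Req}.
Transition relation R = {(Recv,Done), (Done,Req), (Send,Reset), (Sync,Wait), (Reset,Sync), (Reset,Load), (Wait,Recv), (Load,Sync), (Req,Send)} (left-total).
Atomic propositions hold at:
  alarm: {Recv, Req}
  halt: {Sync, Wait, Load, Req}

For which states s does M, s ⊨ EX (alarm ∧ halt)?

{Done}

Sat(alarm ∧ halt) = {Req}
Sat(EX (alarm ∧ halt)) = {s : some successor in {Req}} = {Done}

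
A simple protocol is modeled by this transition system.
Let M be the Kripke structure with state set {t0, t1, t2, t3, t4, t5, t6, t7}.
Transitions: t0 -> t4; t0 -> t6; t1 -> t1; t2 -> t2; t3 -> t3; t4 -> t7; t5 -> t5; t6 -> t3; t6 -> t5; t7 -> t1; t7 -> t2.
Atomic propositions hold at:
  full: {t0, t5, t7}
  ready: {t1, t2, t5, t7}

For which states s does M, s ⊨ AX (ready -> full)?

Sat(ready -> full) = {t0, t3, t4, t5, t6, t7}
Sat(AX (ready -> full)) = {s : every successor in {t0, t3, t4, t5, t6, t7}} = {t0, t3, t4, t5, t6}

{t0, t3, t4, t5, t6}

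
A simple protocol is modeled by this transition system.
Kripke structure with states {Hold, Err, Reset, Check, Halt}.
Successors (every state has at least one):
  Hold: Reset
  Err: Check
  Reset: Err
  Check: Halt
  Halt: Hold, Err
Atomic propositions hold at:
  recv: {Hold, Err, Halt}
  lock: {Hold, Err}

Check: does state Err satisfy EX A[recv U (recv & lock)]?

No

Sat(recv & lock) = {Hold, Err}
A[recv U (recv & lock)]: least fixpoint, start Z0 = Sat((recv & lock)) = {Hold, Err}, add states in Sat(recv) with every successor in Z. Z1 = {Hold, Err, Halt}; fixed.
Sat(A[recv U (recv & lock)]) = {Hold, Err, Halt}
Sat(EX A[recv U (recv & lock)]) = {s : some successor in {Hold, Err, Halt}} = {Reset, Check, Halt}
Err ∉ Sat(EX A[recv U (recv & lock)]) = {Reset, Check, Halt}, so the formula does not hold at Err.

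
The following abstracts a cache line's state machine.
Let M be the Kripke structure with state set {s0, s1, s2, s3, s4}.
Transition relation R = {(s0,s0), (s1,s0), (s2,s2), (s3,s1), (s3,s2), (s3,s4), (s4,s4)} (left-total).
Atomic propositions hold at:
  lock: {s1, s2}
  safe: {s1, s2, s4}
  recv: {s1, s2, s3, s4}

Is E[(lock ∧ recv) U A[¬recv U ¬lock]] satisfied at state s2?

No

Sat(lock ∧ recv) = {s1, s2}
Sat(¬recv) = {s0}
Sat(¬lock) = {s0, s3, s4}
A[¬recv U ¬lock]: least fixpoint, start Z0 = Sat(¬lock) = {s0, s3, s4}, add states in Sat(¬recv) with every successor in Z. Already a fixed point.
Sat(A[¬recv U ¬lock]) = {s0, s3, s4}
E[(lock ∧ recv) U A[¬recv U ¬lock]]: least fixpoint, start Z0 = Sat(A[¬recv U ¬lock]) = {s0, s3, s4}, add states in Sat(lock ∧ recv) with some successor in Z. Z1 = {s0, s1, s3, s4}; fixed.
Sat(E[(lock ∧ recv) U A[¬recv U ¬lock]]) = {s0, s1, s3, s4}
s2 ∉ Sat(E[(lock ∧ recv) U A[¬recv U ¬lock]]) = {s0, s1, s3, s4}, so the formula does not hold at s2.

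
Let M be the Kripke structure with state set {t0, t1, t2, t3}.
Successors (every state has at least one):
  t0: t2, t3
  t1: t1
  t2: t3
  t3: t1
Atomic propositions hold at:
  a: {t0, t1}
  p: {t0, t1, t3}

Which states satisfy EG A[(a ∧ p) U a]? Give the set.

{t1}

Sat(a ∧ p) = {t0, t1}
A[(a ∧ p) U a]: least fixpoint, start Z0 = Sat(a) = {t0, t1}, add states in Sat(a ∧ p) with every successor in Z. Already a fixed point.
Sat(A[(a ∧ p) U a]) = {t0, t1}
EG A[(a ∧ p) U a]: greatest fixpoint, start Z0 = {t0, t1}, keep only states in Sat with some successor in Z. Z1 = {t1}; fixed.
Sat(EG A[(a ∧ p) U a]) = {t1}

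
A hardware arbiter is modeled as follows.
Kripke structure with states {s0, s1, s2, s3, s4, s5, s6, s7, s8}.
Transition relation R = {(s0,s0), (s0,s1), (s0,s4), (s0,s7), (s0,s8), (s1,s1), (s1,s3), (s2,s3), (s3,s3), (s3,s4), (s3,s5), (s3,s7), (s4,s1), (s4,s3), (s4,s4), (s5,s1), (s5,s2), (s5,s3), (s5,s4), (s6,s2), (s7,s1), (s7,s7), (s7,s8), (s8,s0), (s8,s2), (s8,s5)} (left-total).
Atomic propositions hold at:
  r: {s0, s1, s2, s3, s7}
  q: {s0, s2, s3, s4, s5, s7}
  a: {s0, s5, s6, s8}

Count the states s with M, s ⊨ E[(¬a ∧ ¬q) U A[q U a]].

Sat(¬a) = {s1, s2, s3, s4, s7}
Sat(¬q) = {s1, s6, s8}
Sat(¬a ∧ ¬q) = {s1}
A[q U a]: least fixpoint, start Z0 = Sat(a) = {s0, s5, s6, s8}, add states in Sat(q) with every successor in Z. Already a fixed point.
Sat(A[q U a]) = {s0, s5, s6, s8}
E[(¬a ∧ ¬q) U A[q U a]]: least fixpoint, start Z0 = Sat(A[q U a]) = {s0, s5, s6, s8}, add states in Sat(¬a ∧ ¬q) with some successor in Z. Already a fixed point.
Sat(E[(¬a ∧ ¬q) U A[q U a]]) = {s0, s5, s6, s8}
|Sat(E[(¬a ∧ ¬q) U A[q U a]])| = |{s0, s5, s6, s8}| = 4.

4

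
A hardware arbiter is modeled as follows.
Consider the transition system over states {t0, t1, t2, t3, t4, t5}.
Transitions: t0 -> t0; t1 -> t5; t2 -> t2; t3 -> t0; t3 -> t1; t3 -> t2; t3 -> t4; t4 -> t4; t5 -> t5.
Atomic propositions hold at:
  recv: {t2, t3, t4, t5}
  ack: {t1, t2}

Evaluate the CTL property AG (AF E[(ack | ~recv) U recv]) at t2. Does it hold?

Yes

Sat(~recv) = {t0, t1}
Sat(ack | ~recv) = {t0, t1, t2}
E[(ack | ~recv) U recv]: least fixpoint, start Z0 = Sat(recv) = {t2, t3, t4, t5}, add states in Sat(ack | ~recv) with some successor in Z. Z1 = {t1, t2, t3, t4, t5}; fixed.
Sat(E[(ack | ~recv) U recv]) = {t1, t2, t3, t4, t5}
AF E[(ack | ~recv) U recv]: least fixpoint, start Z0 = {t1, t2, t3, t4, t5}, add states with every successor in Z. Already a fixed point.
Sat(AF E[(ack | ~recv) U recv]) = {t1, t2, t3, t4, t5}
AG (AF E[(ack | ~recv) U recv]): greatest fixpoint, start Z0 = {t1, t2, t3, t4, t5}, keep only states in Sat with every successor in Z. Z1 = {t1, t2, t4, t5}; fixed.
Sat(AG (AF E[(ack | ~recv) U recv])) = {t1, t2, t4, t5}
t2 ∈ Sat(AG (AF E[(ack | ~recv) U recv])) = {t1, t2, t4, t5}, so the formula holds at t2.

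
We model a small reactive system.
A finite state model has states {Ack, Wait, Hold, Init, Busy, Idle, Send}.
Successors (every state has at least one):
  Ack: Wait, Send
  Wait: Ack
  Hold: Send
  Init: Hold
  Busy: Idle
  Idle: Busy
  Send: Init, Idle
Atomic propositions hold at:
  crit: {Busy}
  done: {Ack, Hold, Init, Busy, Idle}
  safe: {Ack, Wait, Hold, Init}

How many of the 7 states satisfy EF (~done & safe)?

2

Sat(~done) = {Wait, Send}
Sat(~done & safe) = {Wait}
EF (~done & safe): least fixpoint, start Z0 = {Wait}, add states with some successor in Z. Z1 = {Ack, Wait}; fixed.
Sat(EF (~done & safe)) = {Ack, Wait}
|Sat(EF (~done & safe))| = |{Ack, Wait}| = 2.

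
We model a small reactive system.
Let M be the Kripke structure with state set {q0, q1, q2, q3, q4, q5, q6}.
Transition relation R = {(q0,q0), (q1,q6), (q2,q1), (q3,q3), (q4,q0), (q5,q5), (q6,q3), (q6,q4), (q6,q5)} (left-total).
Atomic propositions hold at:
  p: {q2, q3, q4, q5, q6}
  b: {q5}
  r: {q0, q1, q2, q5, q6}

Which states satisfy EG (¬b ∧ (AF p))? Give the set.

{q1, q2, q3, q6}

Sat(¬b) = {q0, q1, q2, q3, q4, q6}
AF p: least fixpoint, start Z0 = {q2, q3, q4, q5, q6}, add states with every successor in Z. Z1 = {q1, q2, q3, q4, q5, q6}; fixed.
Sat(AF p) = {q1, q2, q3, q4, q5, q6}
Sat(¬b ∧ (AF p)) = {q1, q2, q3, q4, q6}
EG (¬b ∧ (AF p)): greatest fixpoint, start Z0 = {q1, q2, q3, q4, q6}, keep only states in Sat with some successor in Z. Z1 = {q1, q2, q3, q6}; fixed.
Sat(EG (¬b ∧ (AF p))) = {q1, q2, q3, q6}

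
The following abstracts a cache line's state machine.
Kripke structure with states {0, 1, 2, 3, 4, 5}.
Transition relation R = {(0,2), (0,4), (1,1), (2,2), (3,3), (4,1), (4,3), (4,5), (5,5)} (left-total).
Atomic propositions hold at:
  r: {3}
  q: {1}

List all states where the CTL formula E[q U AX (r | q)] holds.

{1, 3}

Sat(r | q) = {1, 3}
Sat(AX (r | q)) = {s : every successor in {1, 3}} = {1, 3}
E[q U AX (r | q)]: least fixpoint, start Z0 = Sat(AX (r | q)) = {1, 3}, add states in Sat(q) with some successor in Z. Already a fixed point.
Sat(E[q U AX (r | q)]) = {1, 3}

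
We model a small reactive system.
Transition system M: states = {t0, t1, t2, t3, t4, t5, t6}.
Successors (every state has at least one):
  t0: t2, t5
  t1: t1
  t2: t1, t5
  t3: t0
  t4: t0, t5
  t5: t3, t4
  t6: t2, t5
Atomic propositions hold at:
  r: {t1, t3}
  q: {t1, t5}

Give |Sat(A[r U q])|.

2

A[r U q]: least fixpoint, start Z0 = Sat(q) = {t1, t5}, add states in Sat(r) with every successor in Z. Already a fixed point.
Sat(A[r U q]) = {t1, t5}
|Sat(A[r U q])| = |{t1, t5}| = 2.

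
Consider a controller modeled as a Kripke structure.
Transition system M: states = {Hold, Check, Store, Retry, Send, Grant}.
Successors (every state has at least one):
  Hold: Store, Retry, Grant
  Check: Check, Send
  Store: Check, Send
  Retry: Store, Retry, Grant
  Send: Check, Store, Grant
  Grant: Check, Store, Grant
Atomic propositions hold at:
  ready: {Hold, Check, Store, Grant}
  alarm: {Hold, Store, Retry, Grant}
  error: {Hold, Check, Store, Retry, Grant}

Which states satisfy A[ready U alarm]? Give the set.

{Hold, Store, Retry, Grant}

A[ready U alarm]: least fixpoint, start Z0 = Sat(alarm) = {Hold, Store, Retry, Grant}, add states in Sat(ready) with every successor in Z. Already a fixed point.
Sat(A[ready U alarm]) = {Hold, Store, Retry, Grant}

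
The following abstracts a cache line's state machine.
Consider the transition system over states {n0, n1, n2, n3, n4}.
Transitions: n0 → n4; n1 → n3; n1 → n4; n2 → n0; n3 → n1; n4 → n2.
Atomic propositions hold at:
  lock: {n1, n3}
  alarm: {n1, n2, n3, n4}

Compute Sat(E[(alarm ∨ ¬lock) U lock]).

Sat(¬lock) = {n0, n2, n4}
Sat(alarm ∨ ¬lock) = {n0, n1, n2, n3, n4}
E[(alarm ∨ ¬lock) U lock]: least fixpoint, start Z0 = Sat(lock) = {n1, n3}, add states in Sat(alarm ∨ ¬lock) with some successor in Z. Already a fixed point.
Sat(E[(alarm ∨ ¬lock) U lock]) = {n1, n3}

{n1, n3}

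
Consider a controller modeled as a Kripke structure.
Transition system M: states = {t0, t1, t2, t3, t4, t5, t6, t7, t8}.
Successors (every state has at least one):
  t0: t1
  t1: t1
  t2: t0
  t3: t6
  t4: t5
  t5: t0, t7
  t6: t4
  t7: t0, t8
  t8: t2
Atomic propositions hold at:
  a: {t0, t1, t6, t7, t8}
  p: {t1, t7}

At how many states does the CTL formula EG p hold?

EG p: greatest fixpoint, start Z0 = {t1, t7}, keep only states in Sat with some successor in Z. Z1 = {t1}; fixed.
Sat(EG p) = {t1}
|Sat(EG p)| = |{t1}| = 1.

1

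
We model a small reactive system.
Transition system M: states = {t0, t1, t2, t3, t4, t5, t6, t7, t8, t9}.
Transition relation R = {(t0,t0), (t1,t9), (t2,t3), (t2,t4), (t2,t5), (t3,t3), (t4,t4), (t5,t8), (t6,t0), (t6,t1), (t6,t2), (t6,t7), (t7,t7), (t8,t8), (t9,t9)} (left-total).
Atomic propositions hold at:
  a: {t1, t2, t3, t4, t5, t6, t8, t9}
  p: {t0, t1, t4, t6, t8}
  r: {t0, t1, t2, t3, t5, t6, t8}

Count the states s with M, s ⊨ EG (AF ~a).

Sat(~a) = {t0, t7}
AF ~a: least fixpoint, start Z0 = {t0, t7}, add states with every successor in Z. Already a fixed point.
Sat(AF ~a) = {t0, t7}
EG (AF ~a): greatest fixpoint, start Z0 = {t0, t7}, keep only states in Sat with some successor in Z. Already a fixed point.
Sat(EG (AF ~a)) = {t0, t7}
|Sat(EG (AF ~a))| = |{t0, t7}| = 2.

2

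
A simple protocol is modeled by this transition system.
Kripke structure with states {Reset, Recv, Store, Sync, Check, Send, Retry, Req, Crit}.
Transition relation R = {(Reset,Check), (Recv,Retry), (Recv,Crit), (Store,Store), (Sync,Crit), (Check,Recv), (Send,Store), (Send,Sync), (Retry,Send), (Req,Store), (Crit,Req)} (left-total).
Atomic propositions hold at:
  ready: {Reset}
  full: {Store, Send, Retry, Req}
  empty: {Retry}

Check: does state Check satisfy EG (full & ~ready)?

No

Sat(~ready) = {Recv, Store, Sync, Check, Send, Retry, Req, Crit}
Sat(full & ~ready) = {Store, Send, Retry, Req}
EG (full & ~ready): greatest fixpoint, start Z0 = {Store, Send, Retry, Req}, keep only states in Sat with some successor in Z. Already a fixed point.
Sat(EG (full & ~ready)) = {Store, Send, Retry, Req}
Check ∉ Sat(EG (full & ~ready)) = {Store, Send, Retry, Req}, so the formula does not hold at Check.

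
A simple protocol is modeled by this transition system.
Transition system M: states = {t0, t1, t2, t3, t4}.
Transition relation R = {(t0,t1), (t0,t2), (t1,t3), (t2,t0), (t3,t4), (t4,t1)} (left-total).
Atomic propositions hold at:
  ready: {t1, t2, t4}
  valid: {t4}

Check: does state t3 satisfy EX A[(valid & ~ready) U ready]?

Sat(~ready) = {t0, t3}
Sat(valid & ~ready) = ∅
A[(valid & ~ready) U ready]: least fixpoint, start Z0 = Sat(ready) = {t1, t2, t4}, add states in Sat(valid & ~ready) with every successor in Z. Already a fixed point.
Sat(A[(valid & ~ready) U ready]) = {t1, t2, t4}
Sat(EX A[(valid & ~ready) U ready]) = {s : some successor in {t1, t2, t4}} = {t0, t3, t4}
t3 ∈ Sat(EX A[(valid & ~ready) U ready]) = {t0, t3, t4}, so the formula holds at t3.

Yes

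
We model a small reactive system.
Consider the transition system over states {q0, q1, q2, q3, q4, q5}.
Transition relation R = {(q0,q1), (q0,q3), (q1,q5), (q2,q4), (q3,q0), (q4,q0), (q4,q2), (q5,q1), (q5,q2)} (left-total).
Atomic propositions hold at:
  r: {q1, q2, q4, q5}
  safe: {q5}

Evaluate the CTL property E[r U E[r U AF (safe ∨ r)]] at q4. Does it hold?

Yes

Sat(safe ∨ r) = {q1, q2, q4, q5}
AF (safe ∨ r): least fixpoint, start Z0 = {q1, q2, q4, q5}, add states with every successor in Z. Already a fixed point.
Sat(AF (safe ∨ r)) = {q1, q2, q4, q5}
E[r U AF (safe ∨ r)]: least fixpoint, start Z0 = Sat(AF (safe ∨ r)) = {q1, q2, q4, q5}, add states in Sat(r) with some successor in Z. Already a fixed point.
Sat(E[r U AF (safe ∨ r)]) = {q1, q2, q4, q5}
E[r U E[r U AF (safe ∨ r)]]: least fixpoint, start Z0 = Sat(E[r U AF (safe ∨ r)]) = {q1, q2, q4, q5}, add states in Sat(r) with some successor in Z. Already a fixed point.
Sat(E[r U E[r U AF (safe ∨ r)]]) = {q1, q2, q4, q5}
q4 ∈ Sat(E[r U E[r U AF (safe ∨ r)]]) = {q1, q2, q4, q5}, so the formula holds at q4.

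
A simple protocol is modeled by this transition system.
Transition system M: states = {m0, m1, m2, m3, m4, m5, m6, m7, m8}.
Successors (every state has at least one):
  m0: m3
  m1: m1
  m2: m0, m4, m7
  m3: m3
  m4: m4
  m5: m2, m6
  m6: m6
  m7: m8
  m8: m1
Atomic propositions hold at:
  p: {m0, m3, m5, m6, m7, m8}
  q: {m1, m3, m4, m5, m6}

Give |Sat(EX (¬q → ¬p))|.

8

Sat(¬q) = {m0, m2, m7, m8}
Sat(¬p) = {m1, m2, m4}
Sat(¬q → ¬p) = {m1, m2, m3, m4, m5, m6}
Sat(EX (¬q → ¬p)) = {s : some successor in {m1, m2, m3, m4, m5, m6}} = {m0, m1, m2, m3, m4, m5, m6, m8}
|Sat(EX (¬q → ¬p))| = |{m0, m1, m2, m3, m4, m5, m6, m8}| = 8.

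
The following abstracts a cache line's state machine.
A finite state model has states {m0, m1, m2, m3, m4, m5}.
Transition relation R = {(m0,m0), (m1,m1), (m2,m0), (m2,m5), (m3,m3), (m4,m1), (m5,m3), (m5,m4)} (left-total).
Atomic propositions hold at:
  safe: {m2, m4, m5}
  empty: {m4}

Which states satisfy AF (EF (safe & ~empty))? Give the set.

{m2, m5}

Sat(~empty) = {m0, m1, m2, m3, m5}
Sat(safe & ~empty) = {m2, m5}
EF (safe & ~empty): least fixpoint, start Z0 = {m2, m5}, add states with some successor in Z. Already a fixed point.
Sat(EF (safe & ~empty)) = {m2, m5}
AF (EF (safe & ~empty)): least fixpoint, start Z0 = {m2, m5}, add states with every successor in Z. Already a fixed point.
Sat(AF (EF (safe & ~empty))) = {m2, m5}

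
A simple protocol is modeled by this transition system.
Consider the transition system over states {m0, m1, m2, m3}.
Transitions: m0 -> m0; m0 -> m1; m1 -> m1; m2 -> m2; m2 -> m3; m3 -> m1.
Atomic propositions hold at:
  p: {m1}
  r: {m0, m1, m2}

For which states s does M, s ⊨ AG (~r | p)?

{m1, m3}

Sat(~r) = {m3}
Sat(~r | p) = {m1, m3}
AG (~r | p): greatest fixpoint, start Z0 = {m1, m3}, keep only states in Sat with every successor in Z. Already a fixed point.
Sat(AG (~r | p)) = {m1, m3}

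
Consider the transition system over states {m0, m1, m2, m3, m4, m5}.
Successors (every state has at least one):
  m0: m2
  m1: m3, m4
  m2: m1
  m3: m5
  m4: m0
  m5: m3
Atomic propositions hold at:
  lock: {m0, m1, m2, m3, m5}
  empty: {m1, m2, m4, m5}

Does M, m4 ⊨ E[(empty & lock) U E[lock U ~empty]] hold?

No

Sat(empty & lock) = {m1, m2, m5}
Sat(~empty) = {m0, m3}
E[lock U ~empty]: least fixpoint, start Z0 = Sat(~empty) = {m0, m3}, add states in Sat(lock) with some successor in Z. Z1 = {m0, m1, m3, m5}; Z2 = {m0, m1, m2, m3, m5}; fixed.
Sat(E[lock U ~empty]) = {m0, m1, m2, m3, m5}
E[(empty & lock) U E[lock U ~empty]]: least fixpoint, start Z0 = Sat(E[lock U ~empty]) = {m0, m1, m2, m3, m5}, add states in Sat(empty & lock) with some successor in Z. Already a fixed point.
Sat(E[(empty & lock) U E[lock U ~empty]]) = {m0, m1, m2, m3, m5}
m4 ∉ Sat(E[(empty & lock) U E[lock U ~empty]]) = {m0, m1, m2, m3, m5}, so the formula does not hold at m4.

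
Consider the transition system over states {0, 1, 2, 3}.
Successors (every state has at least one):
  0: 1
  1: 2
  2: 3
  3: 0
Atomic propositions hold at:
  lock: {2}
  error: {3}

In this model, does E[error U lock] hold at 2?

Yes

E[error U lock]: least fixpoint, start Z0 = Sat(lock) = {2}, add states in Sat(error) with some successor in Z. Already a fixed point.
Sat(E[error U lock]) = {2}
2 ∈ Sat(E[error U lock]) = {2}, so the formula holds at 2.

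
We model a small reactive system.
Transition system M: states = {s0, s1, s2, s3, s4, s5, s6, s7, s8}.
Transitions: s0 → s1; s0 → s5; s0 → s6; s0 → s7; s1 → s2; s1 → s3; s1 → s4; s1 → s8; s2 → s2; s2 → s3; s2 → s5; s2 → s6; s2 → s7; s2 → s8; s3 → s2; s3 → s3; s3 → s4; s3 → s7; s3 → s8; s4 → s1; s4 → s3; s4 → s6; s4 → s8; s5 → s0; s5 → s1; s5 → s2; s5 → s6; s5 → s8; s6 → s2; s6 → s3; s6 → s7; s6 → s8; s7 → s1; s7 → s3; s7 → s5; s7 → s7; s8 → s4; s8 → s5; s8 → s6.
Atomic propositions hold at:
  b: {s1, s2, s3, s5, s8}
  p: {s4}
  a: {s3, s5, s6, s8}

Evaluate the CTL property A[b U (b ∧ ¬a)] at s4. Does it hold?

Sat(¬a) = {s0, s1, s2, s4, s7}
Sat(b ∧ ¬a) = {s1, s2}
A[b U (b ∧ ¬a)]: least fixpoint, start Z0 = Sat((b ∧ ¬a)) = {s1, s2}, add states in Sat(b) with every successor in Z. Already a fixed point.
Sat(A[b U (b ∧ ¬a)]) = {s1, s2}
s4 ∉ Sat(A[b U (b ∧ ¬a)]) = {s1, s2}, so the formula does not hold at s4.

No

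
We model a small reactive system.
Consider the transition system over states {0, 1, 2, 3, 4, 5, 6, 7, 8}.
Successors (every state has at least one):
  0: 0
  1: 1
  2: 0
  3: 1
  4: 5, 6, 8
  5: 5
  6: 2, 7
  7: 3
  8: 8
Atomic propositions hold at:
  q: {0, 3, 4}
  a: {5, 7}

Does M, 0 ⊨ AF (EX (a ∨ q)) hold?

Sat(a ∨ q) = {0, 3, 4, 5, 7}
Sat(EX (a ∨ q)) = {s : some successor in {0, 3, 4, 5, 7}} = {0, 2, 4, 5, 6, 7}
AF (EX (a ∨ q)): least fixpoint, start Z0 = {0, 2, 4, 5, 6, 7}, add states with every successor in Z. Already a fixed point.
Sat(AF (EX (a ∨ q))) = {0, 2, 4, 5, 6, 7}
0 ∈ Sat(AF (EX (a ∨ q))) = {0, 2, 4, 5, 6, 7}, so the formula holds at 0.

Yes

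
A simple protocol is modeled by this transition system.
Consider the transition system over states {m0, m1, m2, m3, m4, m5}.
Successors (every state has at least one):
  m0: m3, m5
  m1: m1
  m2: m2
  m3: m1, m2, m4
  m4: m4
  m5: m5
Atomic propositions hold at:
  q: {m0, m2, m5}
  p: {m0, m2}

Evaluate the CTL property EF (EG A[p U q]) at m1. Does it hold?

No

A[p U q]: least fixpoint, start Z0 = Sat(q) = {m0, m2, m5}, add states in Sat(p) with every successor in Z. Already a fixed point.
Sat(A[p U q]) = {m0, m2, m5}
EG A[p U q]: greatest fixpoint, start Z0 = {m0, m2, m5}, keep only states in Sat with some successor in Z. Already a fixed point.
Sat(EG A[p U q]) = {m0, m2, m5}
EF (EG A[p U q]): least fixpoint, start Z0 = {m0, m2, m5}, add states with some successor in Z. Z1 = {m0, m2, m3, m5}; fixed.
Sat(EF (EG A[p U q])) = {m0, m2, m3, m5}
m1 ∉ Sat(EF (EG A[p U q])) = {m0, m2, m3, m5}, so the formula does not hold at m1.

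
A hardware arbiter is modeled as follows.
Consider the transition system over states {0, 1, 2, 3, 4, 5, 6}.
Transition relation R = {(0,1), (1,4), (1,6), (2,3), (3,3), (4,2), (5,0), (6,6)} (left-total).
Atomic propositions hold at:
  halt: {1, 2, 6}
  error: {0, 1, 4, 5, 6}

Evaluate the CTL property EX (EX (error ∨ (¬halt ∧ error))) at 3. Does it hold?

Sat(¬halt) = {0, 3, 4, 5}
Sat(¬halt ∧ error) = {0, 4, 5}
Sat(error ∨ (¬halt ∧ error)) = {0, 1, 4, 5, 6}
Sat(EX (error ∨ (¬halt ∧ error))) = {s : some successor in {0, 1, 4, 5, 6}} = {0, 1, 5, 6}
Sat(EX (EX (error ∨ (¬halt ∧ error)))) = {s : some successor in {0, 1, 5, 6}} = {0, 1, 5, 6}
3 ∉ Sat(EX (EX (error ∨ (¬halt ∧ error)))) = {0, 1, 5, 6}, so the formula does not hold at 3.

No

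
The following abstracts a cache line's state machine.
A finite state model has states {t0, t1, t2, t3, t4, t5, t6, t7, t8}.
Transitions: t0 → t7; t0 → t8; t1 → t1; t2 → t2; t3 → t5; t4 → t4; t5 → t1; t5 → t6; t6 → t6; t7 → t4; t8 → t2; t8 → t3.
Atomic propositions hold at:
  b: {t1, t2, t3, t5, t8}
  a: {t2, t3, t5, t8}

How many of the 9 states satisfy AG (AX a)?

1

Sat(AX a) = {s : every successor in {t2, t3, t5, t8}} = {t2, t3, t8}
AG (AX a): greatest fixpoint, start Z0 = {t2, t3, t8}, keep only states in Sat with every successor in Z. Z1 = {t2, t8}; Z2 = {t2}; fixed.
Sat(AG (AX a)) = {t2}
|Sat(AG (AX a))| = |{t2}| = 1.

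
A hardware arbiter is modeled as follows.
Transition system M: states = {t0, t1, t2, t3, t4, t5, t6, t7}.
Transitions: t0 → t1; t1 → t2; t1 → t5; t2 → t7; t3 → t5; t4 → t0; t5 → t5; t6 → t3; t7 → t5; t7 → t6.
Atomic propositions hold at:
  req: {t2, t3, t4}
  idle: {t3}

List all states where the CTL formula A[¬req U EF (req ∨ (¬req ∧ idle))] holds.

{t0, t1, t2, t3, t4, t6, t7}

Sat(¬req) = {t0, t1, t5, t6, t7}
Sat(¬req ∧ idle) = ∅
Sat(req ∨ (¬req ∧ idle)) = {t2, t3, t4}
EF (req ∨ (¬req ∧ idle)): least fixpoint, start Z0 = {t2, t3, t4}, add states with some successor in Z. Z1 = {t1, t2, t3, t4, t6}; Z2 = {t0, t1, t2, t3, t4, t6, t7}; fixed.
Sat(EF (req ∨ (¬req ∧ idle))) = {t0, t1, t2, t3, t4, t6, t7}
A[¬req U EF (req ∨ (¬req ∧ idle))]: least fixpoint, start Z0 = Sat(EF (req ∨ (¬req ∧ idle))) = {t0, t1, t2, t3, t4, t6, t7}, add states in Sat(¬req) with every successor in Z. Already a fixed point.
Sat(A[¬req U EF (req ∨ (¬req ∧ idle))]) = {t0, t1, t2, t3, t4, t6, t7}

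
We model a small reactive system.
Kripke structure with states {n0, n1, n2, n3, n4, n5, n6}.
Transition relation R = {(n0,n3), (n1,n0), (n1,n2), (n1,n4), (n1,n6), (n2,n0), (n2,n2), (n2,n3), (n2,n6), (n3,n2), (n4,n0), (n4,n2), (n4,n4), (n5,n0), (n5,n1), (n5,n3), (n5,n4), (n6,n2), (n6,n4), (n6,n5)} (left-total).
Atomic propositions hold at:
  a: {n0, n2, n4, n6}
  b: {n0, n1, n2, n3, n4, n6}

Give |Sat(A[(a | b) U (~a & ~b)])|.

1

Sat(a | b) = {n0, n1, n2, n3, n4, n6}
Sat(~a) = {n1, n3, n5}
Sat(~b) = {n5}
Sat(~a & ~b) = {n5}
A[(a | b) U (~a & ~b)]: least fixpoint, start Z0 = Sat((~a & ~b)) = {n5}, add states in Sat(a | b) with every successor in Z. Already a fixed point.
Sat(A[(a | b) U (~a & ~b)]) = {n5}
|Sat(A[(a | b) U (~a & ~b)])| = |{n5}| = 1.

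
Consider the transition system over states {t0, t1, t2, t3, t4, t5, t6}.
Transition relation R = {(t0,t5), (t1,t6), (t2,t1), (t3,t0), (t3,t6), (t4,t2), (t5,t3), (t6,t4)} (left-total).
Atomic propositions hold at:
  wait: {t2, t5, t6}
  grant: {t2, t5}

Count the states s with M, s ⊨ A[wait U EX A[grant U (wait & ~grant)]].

4

Sat(~grant) = {t0, t1, t3, t4, t6}
Sat(wait & ~grant) = {t6}
A[grant U (wait & ~grant)]: least fixpoint, start Z0 = Sat((wait & ~grant)) = {t6}, add states in Sat(grant) with every successor in Z. Already a fixed point.
Sat(A[grant U (wait & ~grant)]) = {t6}
Sat(EX A[grant U (wait & ~grant)]) = {s : some successor in {t6}} = {t1, t3}
A[wait U EX A[grant U (wait & ~grant)]]: least fixpoint, start Z0 = Sat(EX A[grant U (wait & ~grant)]) = {t1, t3}, add states in Sat(wait) with every successor in Z. Z1 = {t1, t2, t3, t5}; fixed.
Sat(A[wait U EX A[grant U (wait & ~grant)]]) = {t1, t2, t3, t5}
|Sat(A[wait U EX A[grant U (wait & ~grant)]])| = |{t1, t2, t3, t5}| = 4.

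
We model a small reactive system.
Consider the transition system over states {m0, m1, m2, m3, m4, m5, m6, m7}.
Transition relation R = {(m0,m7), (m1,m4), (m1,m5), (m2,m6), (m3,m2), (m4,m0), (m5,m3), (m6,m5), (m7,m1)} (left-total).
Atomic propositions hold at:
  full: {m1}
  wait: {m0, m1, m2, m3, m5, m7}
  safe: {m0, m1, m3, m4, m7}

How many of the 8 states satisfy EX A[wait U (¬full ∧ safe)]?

6

Sat(¬full) = {m0, m2, m3, m4, m5, m6, m7}
Sat(¬full ∧ safe) = {m0, m3, m4, m7}
A[wait U (¬full ∧ safe)]: least fixpoint, start Z0 = Sat((¬full ∧ safe)) = {m0, m3, m4, m7}, add states in Sat(wait) with every successor in Z. Z1 = {m0, m3, m4, m5, m7}; Z2 = {m0, m1, m3, m4, m5, m7}; fixed.
Sat(A[wait U (¬full ∧ safe)]) = {m0, m1, m3, m4, m5, m7}
Sat(EX A[wait U (¬full ∧ safe)]) = {s : some successor in {m0, m1, m3, m4, m5, m7}} = {m0, m1, m4, m5, m6, m7}
|Sat(EX A[wait U (¬full ∧ safe)])| = |{m0, m1, m4, m5, m6, m7}| = 6.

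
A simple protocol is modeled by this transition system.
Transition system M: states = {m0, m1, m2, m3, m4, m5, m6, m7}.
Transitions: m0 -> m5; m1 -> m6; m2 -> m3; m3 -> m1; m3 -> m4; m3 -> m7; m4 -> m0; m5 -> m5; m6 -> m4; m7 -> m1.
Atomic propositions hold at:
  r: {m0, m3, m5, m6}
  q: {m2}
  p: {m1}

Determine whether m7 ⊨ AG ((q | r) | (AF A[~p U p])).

No

Sat(q | r) = {m0, m2, m3, m5, m6}
Sat(~p) = {m0, m2, m3, m4, m5, m6, m7}
A[~p U p]: least fixpoint, start Z0 = Sat(p) = {m1}, add states in Sat(~p) with every successor in Z. Z1 = {m1, m7}; fixed.
Sat(A[~p U p]) = {m1, m7}
AF A[~p U p]: least fixpoint, start Z0 = {m1, m7}, add states with every successor in Z. Already a fixed point.
Sat(AF A[~p U p]) = {m1, m7}
Sat((q | r) | (AF A[~p U p])) = {m0, m1, m2, m3, m5, m6, m7}
AG ((q | r) | (AF A[~p U p])): greatest fixpoint, start Z0 = {m0, m1, m2, m3, m5, m6, m7}, keep only states in Sat with every successor in Z. Z1 = {m0, m1, m2, m5, m7}; Z2 = {m0, m5, m7}; Z3 = {m0, m5}; fixed.
Sat(AG ((q | r) | (AF A[~p U p]))) = {m0, m5}
m7 ∉ Sat(AG ((q | r) | (AF A[~p U p]))) = {m0, m5}, so the formula does not hold at m7.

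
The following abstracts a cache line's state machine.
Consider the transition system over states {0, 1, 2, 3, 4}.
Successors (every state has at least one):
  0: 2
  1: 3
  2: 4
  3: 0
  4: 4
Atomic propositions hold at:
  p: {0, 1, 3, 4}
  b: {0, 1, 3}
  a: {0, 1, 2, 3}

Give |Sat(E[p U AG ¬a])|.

1

Sat(¬a) = {4}
AG ¬a: greatest fixpoint, start Z0 = {4}, keep only states in Sat with every successor in Z. Already a fixed point.
Sat(AG ¬a) = {4}
E[p U AG ¬a]: least fixpoint, start Z0 = Sat(AG ¬a) = {4}, add states in Sat(p) with some successor in Z. Already a fixed point.
Sat(E[p U AG ¬a]) = {4}
|Sat(E[p U AG ¬a])| = |{4}| = 1.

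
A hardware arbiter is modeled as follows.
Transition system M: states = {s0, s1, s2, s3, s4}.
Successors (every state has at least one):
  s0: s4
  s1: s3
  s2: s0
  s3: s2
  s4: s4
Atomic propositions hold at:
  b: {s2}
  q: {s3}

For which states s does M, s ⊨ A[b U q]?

A[b U q]: least fixpoint, start Z0 = Sat(q) = {s3}, add states in Sat(b) with every successor in Z. Already a fixed point.
Sat(A[b U q]) = {s3}

{s3}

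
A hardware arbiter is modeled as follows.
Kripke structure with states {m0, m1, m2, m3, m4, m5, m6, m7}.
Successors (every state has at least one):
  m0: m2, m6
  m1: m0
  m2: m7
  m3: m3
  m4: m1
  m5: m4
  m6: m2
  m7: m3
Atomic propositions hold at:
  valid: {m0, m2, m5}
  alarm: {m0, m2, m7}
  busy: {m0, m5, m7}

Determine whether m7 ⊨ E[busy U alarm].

E[busy U alarm]: least fixpoint, start Z0 = Sat(alarm) = {m0, m2, m7}, add states in Sat(busy) with some successor in Z. Already a fixed point.
Sat(E[busy U alarm]) = {m0, m2, m7}
m7 ∈ Sat(E[busy U alarm]) = {m0, m2, m7}, so the formula holds at m7.

Yes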